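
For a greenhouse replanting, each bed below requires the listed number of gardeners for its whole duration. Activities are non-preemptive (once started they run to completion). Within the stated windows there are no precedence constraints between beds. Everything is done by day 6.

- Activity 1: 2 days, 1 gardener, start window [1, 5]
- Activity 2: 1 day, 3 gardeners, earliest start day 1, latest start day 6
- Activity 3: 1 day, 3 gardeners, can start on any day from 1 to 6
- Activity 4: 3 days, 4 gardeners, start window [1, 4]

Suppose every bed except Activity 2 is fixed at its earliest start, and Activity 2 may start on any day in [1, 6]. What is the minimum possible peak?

8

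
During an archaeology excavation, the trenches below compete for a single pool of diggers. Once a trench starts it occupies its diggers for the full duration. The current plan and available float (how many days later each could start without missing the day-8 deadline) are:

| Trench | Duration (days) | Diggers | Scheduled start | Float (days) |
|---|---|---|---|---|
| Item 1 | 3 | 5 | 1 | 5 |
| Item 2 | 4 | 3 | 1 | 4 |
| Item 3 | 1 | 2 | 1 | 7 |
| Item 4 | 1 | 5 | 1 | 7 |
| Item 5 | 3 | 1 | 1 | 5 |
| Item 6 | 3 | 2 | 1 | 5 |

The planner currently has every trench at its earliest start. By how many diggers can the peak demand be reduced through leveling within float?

12

Early-start peak: d1:18  d2:11  d3:11  d4:3  d5:0  d6:0  d7:0  d8:0 ⇒ 18.
Leveled (Item 1@1, Item 2@4, Item 3@4, Item 4@8, Item 5@1, Item 6@5): d1:6  d2:6  d3:6  d4:5  d5:5  d6:5  d7:5  d8:5 ⇒ 6.
Reduction 18 − 6 = 12.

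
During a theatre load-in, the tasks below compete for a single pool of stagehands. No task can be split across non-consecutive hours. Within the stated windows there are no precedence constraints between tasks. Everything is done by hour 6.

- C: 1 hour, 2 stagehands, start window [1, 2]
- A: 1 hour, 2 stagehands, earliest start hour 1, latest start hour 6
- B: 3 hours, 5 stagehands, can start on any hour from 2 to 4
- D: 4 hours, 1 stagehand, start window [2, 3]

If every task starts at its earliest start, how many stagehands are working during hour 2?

6

At early start, hour 2 has: B, D.
Demand: 5 + 1 = 6.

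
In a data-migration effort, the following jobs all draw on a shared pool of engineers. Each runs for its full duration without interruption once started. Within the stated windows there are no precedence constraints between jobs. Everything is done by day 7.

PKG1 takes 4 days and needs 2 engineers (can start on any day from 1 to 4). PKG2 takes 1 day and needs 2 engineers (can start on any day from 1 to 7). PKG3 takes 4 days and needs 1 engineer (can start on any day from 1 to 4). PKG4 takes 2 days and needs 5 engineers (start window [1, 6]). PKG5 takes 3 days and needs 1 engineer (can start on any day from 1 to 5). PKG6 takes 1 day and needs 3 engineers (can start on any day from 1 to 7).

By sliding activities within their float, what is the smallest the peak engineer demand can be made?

Early-start (PKG1@1, PKG2@1, PKG3@1, PKG4@1, PKG5@1, PKG6@1) gives peak 14: d1:14  d2:9  d3:4  d4:3  d5:0  d6:0  d7:0.
Shift PKG4→5, PKG5→2, PKG6→7.
Schedule PKG1@1, PKG2@1, PKG3@1, PKG4@5, PKG5@2, PKG6@7: d1:5  d2:4  d3:4  d4:4  d5:5  d6:5  d7:3 — peak 5.
Total engineer-days = 30 over 7 days ⇒ peak ≥ ⌈30/7⌉ = 5, so 5 is optimal.

5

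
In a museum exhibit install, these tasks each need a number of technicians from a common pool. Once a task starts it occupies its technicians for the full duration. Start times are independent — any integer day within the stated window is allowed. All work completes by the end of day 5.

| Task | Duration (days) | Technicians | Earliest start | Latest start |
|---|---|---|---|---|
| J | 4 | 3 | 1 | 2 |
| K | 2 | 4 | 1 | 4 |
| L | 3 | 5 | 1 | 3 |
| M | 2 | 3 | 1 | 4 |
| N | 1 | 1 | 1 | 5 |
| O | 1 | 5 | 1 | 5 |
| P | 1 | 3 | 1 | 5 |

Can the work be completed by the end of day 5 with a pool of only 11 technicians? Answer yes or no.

yes

Schedule J@1, K@1, L@3, M@1, N@1, O@5, P@3: d1:11  d2:10  d3:11  d4:8  d5:10 — peak 11 ≤ 11.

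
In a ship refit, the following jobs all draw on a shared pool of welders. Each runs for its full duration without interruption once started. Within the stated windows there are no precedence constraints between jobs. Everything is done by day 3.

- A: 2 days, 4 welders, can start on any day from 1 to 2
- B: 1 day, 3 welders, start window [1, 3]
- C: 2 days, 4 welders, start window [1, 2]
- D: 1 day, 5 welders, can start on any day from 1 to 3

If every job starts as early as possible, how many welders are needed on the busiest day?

Early-start schedule: A@1, B@1, C@1, D@1.
Load per day: day 1: 16, day 2: 8, day 3: 0.
Peak is 16.

16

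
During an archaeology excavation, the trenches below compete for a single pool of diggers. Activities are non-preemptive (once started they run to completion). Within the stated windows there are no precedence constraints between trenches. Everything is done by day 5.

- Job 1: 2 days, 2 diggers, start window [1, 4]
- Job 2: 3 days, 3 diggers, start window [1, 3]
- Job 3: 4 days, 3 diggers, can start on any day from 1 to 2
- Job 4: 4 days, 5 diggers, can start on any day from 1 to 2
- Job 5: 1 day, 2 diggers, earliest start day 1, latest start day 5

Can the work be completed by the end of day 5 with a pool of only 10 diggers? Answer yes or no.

no

The minimum achievable peak is 11; 10 < 11, so no feasible schedule stays within the cap.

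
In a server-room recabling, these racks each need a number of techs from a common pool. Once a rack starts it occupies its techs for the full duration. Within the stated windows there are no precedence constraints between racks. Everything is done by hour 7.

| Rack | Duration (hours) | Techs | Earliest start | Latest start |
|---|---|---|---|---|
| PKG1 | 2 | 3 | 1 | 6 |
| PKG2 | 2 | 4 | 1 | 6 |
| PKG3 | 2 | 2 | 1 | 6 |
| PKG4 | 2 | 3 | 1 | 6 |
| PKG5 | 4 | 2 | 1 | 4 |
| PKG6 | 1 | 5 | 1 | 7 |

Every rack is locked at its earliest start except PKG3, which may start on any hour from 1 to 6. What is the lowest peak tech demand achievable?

17

PKG3@1: h1:19  h2:14  h3:2  h4:2  h5:0  h6:0  h7:0 → peak 19
PKG3@2: h1:17  h2:14  h3:4  h4:2  h5:0  h6:0  h7:0 → peak 17
PKG3@3: h1:17  h2:12  h3:4  h4:4  h5:0  h6:0  h7:0 → peak 17
PKG3@4: h1:17  h2:12  h3:2  h4:4  h5:2  h6:0  h7:0 → peak 17
PKG3@5: h1:17  h2:12  h3:2  h4:2  h5:2  h6:2  h7:0 → peak 17
PKG3@6: h1:17  h2:12  h3:2  h4:2  h5:0  h6:2  h7:2 → peak 17
Best is PKG3@2, peak 17.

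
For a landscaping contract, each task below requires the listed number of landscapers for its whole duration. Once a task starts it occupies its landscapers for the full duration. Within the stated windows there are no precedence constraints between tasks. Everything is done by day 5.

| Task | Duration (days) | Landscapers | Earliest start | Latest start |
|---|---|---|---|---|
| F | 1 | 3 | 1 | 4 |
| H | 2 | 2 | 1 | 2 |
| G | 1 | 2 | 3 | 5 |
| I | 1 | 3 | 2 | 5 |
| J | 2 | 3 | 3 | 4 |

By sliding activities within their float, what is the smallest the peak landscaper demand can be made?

Schedule F@1, H@1, G@3, I@2, J@3: d1:5  d2:5  d3:5  d4:3  d5:0 — peak 5.

5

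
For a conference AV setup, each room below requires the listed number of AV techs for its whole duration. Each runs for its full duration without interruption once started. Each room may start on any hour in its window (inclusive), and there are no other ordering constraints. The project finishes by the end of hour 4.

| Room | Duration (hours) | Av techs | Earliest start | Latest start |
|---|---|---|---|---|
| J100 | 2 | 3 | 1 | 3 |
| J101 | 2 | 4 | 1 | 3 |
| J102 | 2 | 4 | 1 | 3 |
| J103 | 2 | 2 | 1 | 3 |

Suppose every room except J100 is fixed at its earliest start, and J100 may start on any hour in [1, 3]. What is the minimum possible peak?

J100@1: h1:13  h2:13  h3:0  h4:0 → peak 13
J100@2: h1:10  h2:13  h3:3  h4:0 → peak 13
J100@3: h1:10  h2:10  h3:3  h4:3 → peak 10
Best is J100@3, peak 10.

10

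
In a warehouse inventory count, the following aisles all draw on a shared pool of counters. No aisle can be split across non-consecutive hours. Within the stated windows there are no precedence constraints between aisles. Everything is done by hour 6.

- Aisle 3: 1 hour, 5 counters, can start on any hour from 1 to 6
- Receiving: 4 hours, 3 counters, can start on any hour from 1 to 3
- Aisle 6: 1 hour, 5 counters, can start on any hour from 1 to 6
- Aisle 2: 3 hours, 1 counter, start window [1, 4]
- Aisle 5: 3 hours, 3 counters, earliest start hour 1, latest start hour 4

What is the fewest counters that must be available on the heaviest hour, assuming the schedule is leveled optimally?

6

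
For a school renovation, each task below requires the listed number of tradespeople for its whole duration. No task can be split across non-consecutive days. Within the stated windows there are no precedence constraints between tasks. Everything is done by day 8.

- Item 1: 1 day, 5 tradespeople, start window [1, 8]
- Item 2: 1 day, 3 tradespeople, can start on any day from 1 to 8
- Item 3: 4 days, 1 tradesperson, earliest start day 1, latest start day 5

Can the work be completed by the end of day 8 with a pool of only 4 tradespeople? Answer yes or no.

The minimum achievable peak is 5; 4 < 5, so no feasible schedule stays within the cap.

no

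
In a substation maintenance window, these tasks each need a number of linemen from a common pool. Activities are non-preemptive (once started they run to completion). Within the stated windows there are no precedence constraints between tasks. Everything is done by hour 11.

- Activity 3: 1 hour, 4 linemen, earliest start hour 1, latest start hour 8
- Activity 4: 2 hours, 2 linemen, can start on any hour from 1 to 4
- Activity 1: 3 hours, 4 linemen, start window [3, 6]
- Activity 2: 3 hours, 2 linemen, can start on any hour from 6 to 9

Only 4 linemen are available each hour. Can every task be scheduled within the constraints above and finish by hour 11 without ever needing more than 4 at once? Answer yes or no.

Schedule Activity 3@1, Activity 4@2, Activity 1@4, Activity 2@7: h1:4  h2:2  h3:2  h4:4  h5:4  h6:4  h7:2  h8:2  h9:2  h10:0  h11:0 — peak 4 ≤ 4.

yes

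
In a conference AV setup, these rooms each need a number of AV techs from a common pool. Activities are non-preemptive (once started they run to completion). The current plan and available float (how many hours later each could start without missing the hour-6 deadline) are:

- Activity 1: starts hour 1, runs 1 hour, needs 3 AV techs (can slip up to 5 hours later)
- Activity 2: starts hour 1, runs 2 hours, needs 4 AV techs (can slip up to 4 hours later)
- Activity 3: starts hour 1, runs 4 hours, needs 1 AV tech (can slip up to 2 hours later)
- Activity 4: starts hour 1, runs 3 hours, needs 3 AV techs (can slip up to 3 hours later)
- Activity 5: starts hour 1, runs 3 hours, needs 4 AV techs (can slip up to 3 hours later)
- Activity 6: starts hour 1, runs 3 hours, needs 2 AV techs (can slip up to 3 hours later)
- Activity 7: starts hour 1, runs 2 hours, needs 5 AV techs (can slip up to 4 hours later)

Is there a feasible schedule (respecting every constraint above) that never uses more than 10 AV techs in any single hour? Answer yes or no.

Schedule Activity 1@1, Activity 2@1, Activity 3@1, Activity 4@2, Activity 5@3, Activity 6@1, Activity 7@5: h1:10  h2:10  h3:10  h4:8  h5:9  h6:5 — peak 10 ≤ 10.

yes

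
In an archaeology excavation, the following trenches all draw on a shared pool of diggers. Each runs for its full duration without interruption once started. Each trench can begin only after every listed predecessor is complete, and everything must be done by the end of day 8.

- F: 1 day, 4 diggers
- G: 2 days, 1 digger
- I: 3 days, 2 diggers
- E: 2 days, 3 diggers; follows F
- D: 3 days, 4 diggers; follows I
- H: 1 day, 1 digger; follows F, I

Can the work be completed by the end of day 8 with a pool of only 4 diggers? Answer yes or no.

no

The minimum achievable peak is 5; 4 < 5, so no feasible schedule stays within the cap.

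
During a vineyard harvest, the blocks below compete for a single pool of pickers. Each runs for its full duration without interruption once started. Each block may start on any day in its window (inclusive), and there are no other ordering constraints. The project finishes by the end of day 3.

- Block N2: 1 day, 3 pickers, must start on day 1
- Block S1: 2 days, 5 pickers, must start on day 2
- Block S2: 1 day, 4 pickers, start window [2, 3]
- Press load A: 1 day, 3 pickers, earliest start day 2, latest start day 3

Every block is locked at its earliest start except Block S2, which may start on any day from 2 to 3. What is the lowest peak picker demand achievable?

9

Block S2@2: d1:3  d2:12  d3:5 → peak 12
Block S2@3: d1:3  d2:8  d3:9 → peak 9
Best is Block S2@3, peak 9.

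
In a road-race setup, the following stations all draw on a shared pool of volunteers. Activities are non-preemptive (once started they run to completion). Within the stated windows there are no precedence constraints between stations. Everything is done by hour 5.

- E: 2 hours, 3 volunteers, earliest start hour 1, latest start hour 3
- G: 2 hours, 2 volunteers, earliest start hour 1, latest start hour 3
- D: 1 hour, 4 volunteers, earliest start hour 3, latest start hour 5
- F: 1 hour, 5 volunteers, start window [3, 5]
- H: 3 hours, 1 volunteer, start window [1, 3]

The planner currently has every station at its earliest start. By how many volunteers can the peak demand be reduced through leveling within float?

Early-start peak: h1:6  h2:6  h3:10  h4:0  h5:0 ⇒ 10.
Leveled (E@1, G@1, D@3, F@4, H@1): h1:6  h2:6  h3:5  h4:5  h5:0 ⇒ 6.
Reduction 10 − 6 = 4.

4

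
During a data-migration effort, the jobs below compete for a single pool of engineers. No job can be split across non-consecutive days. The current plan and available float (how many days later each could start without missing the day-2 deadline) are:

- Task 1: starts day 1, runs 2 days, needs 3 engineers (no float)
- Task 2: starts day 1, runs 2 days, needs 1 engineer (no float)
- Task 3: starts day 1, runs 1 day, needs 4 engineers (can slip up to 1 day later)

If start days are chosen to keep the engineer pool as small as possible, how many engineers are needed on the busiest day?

8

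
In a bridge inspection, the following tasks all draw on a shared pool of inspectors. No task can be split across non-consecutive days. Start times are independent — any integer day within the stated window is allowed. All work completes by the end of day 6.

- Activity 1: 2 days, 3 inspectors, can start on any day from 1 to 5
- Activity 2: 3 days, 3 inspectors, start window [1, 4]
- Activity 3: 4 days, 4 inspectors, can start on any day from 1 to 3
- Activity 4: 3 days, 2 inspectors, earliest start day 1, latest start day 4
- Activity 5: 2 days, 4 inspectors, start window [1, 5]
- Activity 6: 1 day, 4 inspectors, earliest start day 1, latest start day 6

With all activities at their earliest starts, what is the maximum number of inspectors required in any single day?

20

Early-start schedule: Activity 1@1, Activity 2@1, Activity 3@1, Activity 4@1, Activity 5@1, Activity 6@1.
Load per day: day 1: 20, day 2: 16, day 3: 9, day 4: 4, day 5: 0, day 6: 0.
Peak is 20.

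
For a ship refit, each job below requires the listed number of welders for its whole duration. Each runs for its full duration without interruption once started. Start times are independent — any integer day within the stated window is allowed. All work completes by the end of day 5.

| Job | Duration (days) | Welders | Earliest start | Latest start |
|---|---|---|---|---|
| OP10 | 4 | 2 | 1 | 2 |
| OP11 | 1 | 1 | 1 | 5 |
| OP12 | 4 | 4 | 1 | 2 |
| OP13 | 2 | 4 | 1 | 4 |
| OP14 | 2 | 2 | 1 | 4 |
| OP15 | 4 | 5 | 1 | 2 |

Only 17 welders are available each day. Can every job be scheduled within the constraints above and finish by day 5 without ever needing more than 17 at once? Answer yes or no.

yes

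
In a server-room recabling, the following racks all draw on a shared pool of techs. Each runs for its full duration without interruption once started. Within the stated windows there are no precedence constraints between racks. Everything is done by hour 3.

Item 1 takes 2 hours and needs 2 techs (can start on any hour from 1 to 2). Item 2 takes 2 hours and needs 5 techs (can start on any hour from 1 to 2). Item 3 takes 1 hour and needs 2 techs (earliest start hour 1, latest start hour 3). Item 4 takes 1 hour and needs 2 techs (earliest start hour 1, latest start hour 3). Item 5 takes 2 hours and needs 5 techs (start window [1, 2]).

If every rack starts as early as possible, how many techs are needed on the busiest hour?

Early-start schedule: Item 1@1, Item 2@1, Item 3@1, Item 4@1, Item 5@1.
Load per hour: hour 1: 16, hour 2: 12, hour 3: 0.
Peak is 16.

16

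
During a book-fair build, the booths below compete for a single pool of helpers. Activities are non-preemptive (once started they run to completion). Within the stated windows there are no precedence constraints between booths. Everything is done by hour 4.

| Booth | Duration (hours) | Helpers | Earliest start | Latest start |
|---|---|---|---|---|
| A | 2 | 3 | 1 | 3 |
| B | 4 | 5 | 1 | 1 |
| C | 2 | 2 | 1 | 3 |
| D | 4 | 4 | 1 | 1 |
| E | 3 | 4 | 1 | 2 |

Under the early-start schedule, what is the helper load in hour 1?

18

At early start, hour 1 has: A, B, C, D, E.
Demand: 3 + 5 + 2 + 4 + 4 = 18.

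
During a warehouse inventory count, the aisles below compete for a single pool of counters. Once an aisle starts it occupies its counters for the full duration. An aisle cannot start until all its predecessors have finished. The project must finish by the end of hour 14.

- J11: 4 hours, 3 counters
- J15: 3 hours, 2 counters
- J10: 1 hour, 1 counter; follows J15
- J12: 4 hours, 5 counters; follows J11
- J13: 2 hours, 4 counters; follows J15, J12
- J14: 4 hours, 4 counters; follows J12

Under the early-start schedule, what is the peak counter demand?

8

Early-start schedule: J11@1, J15@1, J10@4, J12@5, J13@9, J14@9.
Load per hour: hour 1: 5, hour 2: 5, hour 3: 5, hour 4: 4, hour 5: 5, hour 6: 5, hour 7: 5, hour 8: 5, hour 9: 8, hour 10: 8, hour 11: 4, hour 12: 4, hour 13: 0, hour 14: 0.
Peak is 8.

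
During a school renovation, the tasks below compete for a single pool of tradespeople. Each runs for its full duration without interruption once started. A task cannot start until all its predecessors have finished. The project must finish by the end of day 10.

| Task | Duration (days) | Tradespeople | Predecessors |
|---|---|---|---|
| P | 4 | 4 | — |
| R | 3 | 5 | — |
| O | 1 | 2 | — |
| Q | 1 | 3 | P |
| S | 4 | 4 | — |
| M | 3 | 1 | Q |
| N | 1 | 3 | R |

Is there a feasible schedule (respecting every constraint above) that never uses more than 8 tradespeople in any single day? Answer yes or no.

Schedule P@1, R@5, O@5, Q@6, S@1, M@7, N@8: d1:8  d2:8  d3:8  d4:8  d5:7  d6:8  d7:6  d8:4  d9:1  d10:0 — peak 8 ≤ 8.

yes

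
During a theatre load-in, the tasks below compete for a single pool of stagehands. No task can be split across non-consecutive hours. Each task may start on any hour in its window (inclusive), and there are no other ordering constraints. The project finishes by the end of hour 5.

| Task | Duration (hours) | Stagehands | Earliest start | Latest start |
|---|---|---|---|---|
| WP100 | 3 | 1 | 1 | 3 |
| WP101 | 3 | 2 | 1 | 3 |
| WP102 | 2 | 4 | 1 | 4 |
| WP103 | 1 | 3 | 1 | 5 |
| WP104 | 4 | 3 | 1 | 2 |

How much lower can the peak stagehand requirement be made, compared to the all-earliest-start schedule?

Early-start peak: h1:13  h2:10  h3:6  h4:3  h5:0 ⇒ 13.
Leveled (WP100@1, WP101@1, WP102@4, WP103@1, WP104@2): h1:6  h2:6  h3:6  h4:7  h5:7 ⇒ 7.
Reduction 13 − 7 = 6.

6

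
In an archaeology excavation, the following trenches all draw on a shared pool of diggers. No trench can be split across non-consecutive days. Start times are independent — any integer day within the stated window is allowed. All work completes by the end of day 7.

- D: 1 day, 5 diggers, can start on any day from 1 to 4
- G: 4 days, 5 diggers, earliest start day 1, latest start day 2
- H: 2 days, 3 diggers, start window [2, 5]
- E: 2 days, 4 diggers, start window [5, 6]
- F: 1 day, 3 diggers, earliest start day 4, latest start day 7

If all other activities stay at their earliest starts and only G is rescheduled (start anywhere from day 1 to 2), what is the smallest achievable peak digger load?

G@1: d1:10  d2:8  d3:8  d4:8  d5:4  d6:4  d7:0 → peak 10
G@2: d1:5  d2:8  d3:8  d4:8  d5:9  d6:4  d7:0 → peak 9
Best is G@2, peak 9.

9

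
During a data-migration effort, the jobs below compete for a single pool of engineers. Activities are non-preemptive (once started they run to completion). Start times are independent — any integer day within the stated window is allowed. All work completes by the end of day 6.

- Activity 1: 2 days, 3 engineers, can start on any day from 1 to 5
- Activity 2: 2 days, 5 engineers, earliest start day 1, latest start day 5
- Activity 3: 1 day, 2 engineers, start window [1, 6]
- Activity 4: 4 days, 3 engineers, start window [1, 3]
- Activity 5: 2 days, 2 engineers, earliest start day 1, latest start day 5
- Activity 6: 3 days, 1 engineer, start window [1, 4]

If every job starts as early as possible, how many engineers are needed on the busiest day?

Early-start schedule: Activity 1@1, Activity 2@1, Activity 3@1, Activity 4@1, Activity 5@1, Activity 6@1.
Load per day: day 1: 16, day 2: 14, day 3: 4, day 4: 3, day 5: 0, day 6: 0.
Peak is 16.

16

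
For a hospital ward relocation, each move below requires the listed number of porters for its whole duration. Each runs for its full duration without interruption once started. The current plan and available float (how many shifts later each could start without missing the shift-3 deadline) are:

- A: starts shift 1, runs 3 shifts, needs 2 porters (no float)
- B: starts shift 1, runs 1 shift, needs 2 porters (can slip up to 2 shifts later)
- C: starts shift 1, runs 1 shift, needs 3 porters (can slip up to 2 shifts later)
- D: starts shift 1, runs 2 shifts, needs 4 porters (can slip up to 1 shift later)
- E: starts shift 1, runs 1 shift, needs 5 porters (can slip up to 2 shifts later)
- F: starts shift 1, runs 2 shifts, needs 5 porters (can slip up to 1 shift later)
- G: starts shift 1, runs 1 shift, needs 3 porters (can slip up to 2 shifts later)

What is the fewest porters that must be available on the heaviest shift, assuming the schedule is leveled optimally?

Early-start (A@1, B@1, C@1, D@1, E@1, F@1, G@1) gives peak 24: s1:24  s2:11  s3:2.
Shift C→3, F→2, G→3.
Schedule A@1, B@1, C@3, D@1, E@1, F@2, G@3: s1:13  s2:11  s3:13 — peak 13.
Total porter-shifts = 37 over 3 shifts ⇒ peak ≥ ⌈37/3⌉ = 13, so 13 is optimal.

13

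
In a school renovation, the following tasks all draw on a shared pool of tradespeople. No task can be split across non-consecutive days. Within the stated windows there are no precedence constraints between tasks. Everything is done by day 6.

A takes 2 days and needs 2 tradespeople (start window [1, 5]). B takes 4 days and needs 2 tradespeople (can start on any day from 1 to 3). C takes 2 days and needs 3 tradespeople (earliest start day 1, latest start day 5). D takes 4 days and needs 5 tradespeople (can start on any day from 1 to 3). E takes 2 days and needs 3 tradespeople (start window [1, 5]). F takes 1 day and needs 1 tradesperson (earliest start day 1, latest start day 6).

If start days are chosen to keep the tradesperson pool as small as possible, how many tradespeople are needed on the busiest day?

8

Early-start (A@1, B@1, C@1, D@1, E@1, F@1) gives peak 16: d1:16  d2:15  d3:7  d4:7  d5:0  d6:0.
Shift D→3, E→5.
Schedule A@1, B@1, C@1, D@3, E@5, F@1: d1:8  d2:7  d3:7  d4:7  d5:8  d6:8 — peak 8.
Total tradesperson-days = 45 over 6 days ⇒ peak ≥ ⌈45/6⌉ = 8, so 8 is optimal.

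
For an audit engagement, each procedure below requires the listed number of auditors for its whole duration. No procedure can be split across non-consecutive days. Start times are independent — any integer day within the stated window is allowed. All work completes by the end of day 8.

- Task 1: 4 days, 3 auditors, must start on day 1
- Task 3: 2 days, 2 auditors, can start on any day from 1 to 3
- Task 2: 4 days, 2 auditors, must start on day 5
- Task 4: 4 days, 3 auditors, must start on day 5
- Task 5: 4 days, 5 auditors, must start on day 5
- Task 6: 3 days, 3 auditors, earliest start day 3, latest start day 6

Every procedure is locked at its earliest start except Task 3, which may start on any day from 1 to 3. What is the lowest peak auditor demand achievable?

13

Task 3@1: d1:5  d2:5  d3:6  d4:6  d5:13  d6:10  d7:10  d8:10 → peak 13
Task 3@2: d1:3  d2:5  d3:8  d4:6  d5:13  d6:10  d7:10  d8:10 → peak 13
Task 3@3: d1:3  d2:3  d3:8  d4:8  d5:13  d6:10  d7:10  d8:10 → peak 13
Best is Task 3@1, peak 13.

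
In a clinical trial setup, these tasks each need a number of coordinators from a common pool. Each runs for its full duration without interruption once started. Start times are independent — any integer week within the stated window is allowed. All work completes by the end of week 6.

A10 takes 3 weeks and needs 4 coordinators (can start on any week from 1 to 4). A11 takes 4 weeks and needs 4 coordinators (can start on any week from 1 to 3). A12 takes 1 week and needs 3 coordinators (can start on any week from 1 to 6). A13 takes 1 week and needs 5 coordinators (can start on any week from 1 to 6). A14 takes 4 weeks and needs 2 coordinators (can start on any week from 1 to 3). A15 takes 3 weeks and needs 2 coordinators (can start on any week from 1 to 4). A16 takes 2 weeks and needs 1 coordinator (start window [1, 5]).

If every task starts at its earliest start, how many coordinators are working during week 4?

At early start, week 4 has: A11, A14.
Demand: 4 + 2 = 6.

6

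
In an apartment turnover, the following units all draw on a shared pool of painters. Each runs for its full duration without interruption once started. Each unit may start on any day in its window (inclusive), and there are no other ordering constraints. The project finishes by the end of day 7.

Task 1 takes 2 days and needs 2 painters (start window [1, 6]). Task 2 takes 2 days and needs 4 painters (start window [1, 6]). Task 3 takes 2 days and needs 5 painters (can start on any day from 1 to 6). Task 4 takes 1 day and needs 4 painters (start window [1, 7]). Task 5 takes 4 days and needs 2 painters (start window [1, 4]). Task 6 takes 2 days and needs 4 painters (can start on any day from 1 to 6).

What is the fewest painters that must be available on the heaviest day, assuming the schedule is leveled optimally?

Early-start (Task 1@1, Task 2@1, Task 3@1, Task 4@1, Task 5@1, Task 6@1) gives peak 21: d1:21  d2:17  d3:2  d4:2  d5:0  d6:0  d7:0.
Shift Task 3→3, Task 4→5, Task 5→3, Task 6→6.
Schedule Task 1@1, Task 2@1, Task 3@3, Task 4@5, Task 5@3, Task 6@6: d1:6  d2:6  d3:7  d4:7  d5:6  d6:6  d7:4 — peak 7.

7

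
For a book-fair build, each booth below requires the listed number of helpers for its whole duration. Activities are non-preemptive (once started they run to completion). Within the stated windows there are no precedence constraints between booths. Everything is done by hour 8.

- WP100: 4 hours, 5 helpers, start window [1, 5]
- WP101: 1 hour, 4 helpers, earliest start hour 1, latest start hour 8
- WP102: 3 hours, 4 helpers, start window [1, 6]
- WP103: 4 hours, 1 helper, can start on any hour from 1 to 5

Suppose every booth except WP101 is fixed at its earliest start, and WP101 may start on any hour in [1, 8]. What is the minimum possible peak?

WP101@1: h1:14  h2:10  h3:10  h4:6  h5:0  h6:0  h7:0  h8:0 → peak 14
WP101@2: h1:10  h2:14  h3:10  h4:6  h5:0  h6:0  h7:0  h8:0 → peak 14
WP101@3: h1:10  h2:10  h3:14  h4:6  h5:0  h6:0  h7:0  h8:0 → peak 14
WP101@4: h1:10  h2:10  h3:10  h4:10  h5:0  h6:0  h7:0  h8:0 → peak 10
WP101@5: h1:10  h2:10  h3:10  h4:6  h5:4  h6:0  h7:0  h8:0 → peak 10
WP101@6: h1:10  h2:10  h3:10  h4:6  h5:0  h6:4  h7:0  h8:0 → peak 10
WP101@7: h1:10  h2:10  h3:10  h4:6  h5:0  h6:0  h7:4  h8:0 → peak 10
WP101@8: h1:10  h2:10  h3:10  h4:6  h5:0  h6:0  h7:0  h8:4 → peak 10
Best is WP101@4, peak 10.

10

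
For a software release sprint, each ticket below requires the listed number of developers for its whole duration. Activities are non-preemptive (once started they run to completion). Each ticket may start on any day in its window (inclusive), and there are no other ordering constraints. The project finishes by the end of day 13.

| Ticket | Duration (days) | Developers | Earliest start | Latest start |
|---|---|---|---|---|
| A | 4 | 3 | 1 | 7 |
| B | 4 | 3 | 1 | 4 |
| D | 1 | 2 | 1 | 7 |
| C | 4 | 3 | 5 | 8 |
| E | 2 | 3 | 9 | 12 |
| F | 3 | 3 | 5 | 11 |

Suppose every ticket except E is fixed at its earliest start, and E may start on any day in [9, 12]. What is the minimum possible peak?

E@9: d1:8  d2:6  d3:6  d4:6  d5:6  d6:6  d7:6  d8:3  d9:3  d10:3  d11:0  d12:0  d13:0 → peak 8
E@10: d1:8  d2:6  d3:6  d4:6  d5:6  d6:6  d7:6  d8:3  d9:0  d10:3  d11:3  d12:0  d13:0 → peak 8
E@11: d1:8  d2:6  d3:6  d4:6  d5:6  d6:6  d7:6  d8:3  d9:0  d10:0  d11:3  d12:3  d13:0 → peak 8
E@12: d1:8  d2:6  d3:6  d4:6  d5:6  d6:6  d7:6  d8:3  d9:0  d10:0  d11:0  d12:3  d13:3 → peak 8
Best is E@9, peak 8.

8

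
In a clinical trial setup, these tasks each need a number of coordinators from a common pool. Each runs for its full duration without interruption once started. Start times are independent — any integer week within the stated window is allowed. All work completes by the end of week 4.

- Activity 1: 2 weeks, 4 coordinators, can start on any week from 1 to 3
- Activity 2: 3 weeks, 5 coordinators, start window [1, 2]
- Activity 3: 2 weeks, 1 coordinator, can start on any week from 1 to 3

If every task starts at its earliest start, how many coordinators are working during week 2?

10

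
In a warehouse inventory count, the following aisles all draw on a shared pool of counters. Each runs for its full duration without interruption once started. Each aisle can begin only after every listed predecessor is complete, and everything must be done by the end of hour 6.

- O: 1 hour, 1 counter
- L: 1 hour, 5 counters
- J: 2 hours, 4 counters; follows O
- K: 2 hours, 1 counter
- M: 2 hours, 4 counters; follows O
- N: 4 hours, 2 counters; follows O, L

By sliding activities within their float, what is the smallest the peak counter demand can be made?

Early-start (O@1, L@1, J@2, K@1, M@2, N@2) gives peak 11: h1:7  h2:11  h3:10  h4:2  h5:2  h6:0.
Shift L→2, J→3, M→5, N→3.
Schedule O@1, L@2, J@3, K@1, M@5, N@3: h1:2  h2:6  h3:6  h4:6  h5:6  h6:6 — peak 6.
Total counter-hours = 32 over 6 hours ⇒ peak ≥ ⌈32/6⌉ = 6, so 6 is optimal.

6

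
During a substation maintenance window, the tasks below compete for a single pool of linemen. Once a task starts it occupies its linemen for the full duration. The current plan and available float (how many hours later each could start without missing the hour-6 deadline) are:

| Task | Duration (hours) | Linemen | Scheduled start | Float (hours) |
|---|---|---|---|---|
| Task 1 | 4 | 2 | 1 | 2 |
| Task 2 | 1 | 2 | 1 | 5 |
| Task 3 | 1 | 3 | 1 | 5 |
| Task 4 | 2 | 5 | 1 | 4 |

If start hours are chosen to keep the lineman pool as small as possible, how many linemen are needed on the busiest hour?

5

Early-start (Task 1@1, Task 2@1, Task 3@1, Task 4@1) gives peak 12: h1:12  h2:7  h3:2  h4:2  h5:0  h6:0.
Shift Task 3→2, Task 4→5.
Schedule Task 1@1, Task 2@1, Task 3@2, Task 4@5: h1:4  h2:5  h3:2  h4:2  h5:5  h6:5 — peak 5.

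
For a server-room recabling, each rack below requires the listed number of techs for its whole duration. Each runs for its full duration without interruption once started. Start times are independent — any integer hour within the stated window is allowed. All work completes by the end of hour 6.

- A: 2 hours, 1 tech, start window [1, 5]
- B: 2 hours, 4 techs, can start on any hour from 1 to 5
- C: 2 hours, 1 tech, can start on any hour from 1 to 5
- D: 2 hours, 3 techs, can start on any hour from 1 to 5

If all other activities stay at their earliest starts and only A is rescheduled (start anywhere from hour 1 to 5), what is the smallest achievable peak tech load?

A@1: h1:9  h2:9  h3:0  h4:0  h5:0  h6:0 → peak 9
A@2: h1:8  h2:9  h3:1  h4:0  h5:0  h6:0 → peak 9
A@3: h1:8  h2:8  h3:1  h4:1  h5:0  h6:0 → peak 8
A@4: h1:8  h2:8  h3:0  h4:1  h5:1  h6:0 → peak 8
A@5: h1:8  h2:8  h3:0  h4:0  h5:1  h6:1 → peak 8
Best is A@3, peak 8.

8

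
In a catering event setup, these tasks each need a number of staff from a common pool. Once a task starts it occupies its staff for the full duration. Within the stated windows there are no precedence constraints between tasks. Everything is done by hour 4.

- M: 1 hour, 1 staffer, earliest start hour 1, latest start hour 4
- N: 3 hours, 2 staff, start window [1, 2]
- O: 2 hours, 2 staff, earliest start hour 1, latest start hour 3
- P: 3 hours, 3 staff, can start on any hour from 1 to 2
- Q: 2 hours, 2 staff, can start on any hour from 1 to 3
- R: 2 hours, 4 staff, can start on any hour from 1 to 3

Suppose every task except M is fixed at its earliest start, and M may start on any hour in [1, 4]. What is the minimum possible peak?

13

M@1: h1:14  h2:13  h3:5  h4:0 → peak 14
M@2: h1:13  h2:14  h3:5  h4:0 → peak 14
M@3: h1:13  h2:13  h3:6  h4:0 → peak 13
M@4: h1:13  h2:13  h3:5  h4:1 → peak 13
Best is M@3, peak 13.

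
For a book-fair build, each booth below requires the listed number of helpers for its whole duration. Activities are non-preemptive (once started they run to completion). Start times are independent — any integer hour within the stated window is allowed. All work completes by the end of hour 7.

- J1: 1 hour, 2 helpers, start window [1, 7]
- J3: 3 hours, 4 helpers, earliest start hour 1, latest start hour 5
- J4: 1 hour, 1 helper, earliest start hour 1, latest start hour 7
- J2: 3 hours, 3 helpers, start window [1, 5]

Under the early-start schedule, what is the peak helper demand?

Early-start schedule: J1@1, J3@1, J4@1, J2@1.
Load per hour: hour 1: 10, hour 2: 7, hour 3: 7, hour 4: 0, hour 5: 0, hour 6: 0, hour 7: 0.
Peak is 10.

10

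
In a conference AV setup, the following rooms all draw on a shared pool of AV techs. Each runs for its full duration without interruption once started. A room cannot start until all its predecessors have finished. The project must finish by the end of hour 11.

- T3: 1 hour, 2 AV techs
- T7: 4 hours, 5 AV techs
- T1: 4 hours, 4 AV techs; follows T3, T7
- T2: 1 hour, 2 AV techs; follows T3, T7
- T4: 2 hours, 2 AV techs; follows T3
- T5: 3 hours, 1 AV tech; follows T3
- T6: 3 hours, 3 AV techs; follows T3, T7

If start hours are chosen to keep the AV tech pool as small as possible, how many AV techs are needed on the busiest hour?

7

Early-start (T3@1, T7@1, T1@5, T2@5, T4@2, T5@2, T6@5) gives peak 9: h1:7  h2:8  h3:8  h4:6  h5:9  h6:7  h7:7  h8:4  h9:0  h10:0  h11:0.
Shift T5→4, T6→7.
Schedule T3@1, T7@1, T1@5, T2@5, T4@2, T5@4, T6@7: h1:7  h2:7  h3:7  h4:6  h5:7  h6:5  h7:7  h8:7  h9:3  h10:0  h11:0 — peak 7.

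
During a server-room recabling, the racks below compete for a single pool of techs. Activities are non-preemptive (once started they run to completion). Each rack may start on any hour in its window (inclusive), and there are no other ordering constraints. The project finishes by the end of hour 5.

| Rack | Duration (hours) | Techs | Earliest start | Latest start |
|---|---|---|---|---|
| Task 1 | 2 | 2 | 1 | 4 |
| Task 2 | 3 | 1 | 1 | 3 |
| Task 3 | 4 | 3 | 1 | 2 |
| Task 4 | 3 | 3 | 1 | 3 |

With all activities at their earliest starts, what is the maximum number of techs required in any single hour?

Early-start schedule: Task 1@1, Task 2@1, Task 3@1, Task 4@1.
Load per hour: hour 1: 9, hour 2: 9, hour 3: 7, hour 4: 3, hour 5: 0.
Peak is 9.

9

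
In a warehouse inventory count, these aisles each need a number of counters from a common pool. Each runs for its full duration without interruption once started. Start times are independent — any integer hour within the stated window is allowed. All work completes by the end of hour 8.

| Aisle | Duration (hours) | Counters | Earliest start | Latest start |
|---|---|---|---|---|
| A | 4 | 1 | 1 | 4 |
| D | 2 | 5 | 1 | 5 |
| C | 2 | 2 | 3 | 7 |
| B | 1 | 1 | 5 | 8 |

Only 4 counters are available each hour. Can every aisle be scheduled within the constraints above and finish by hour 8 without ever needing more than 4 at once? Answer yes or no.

The minimum achievable peak is 5; 4 < 5, so no feasible schedule stays within the cap.

no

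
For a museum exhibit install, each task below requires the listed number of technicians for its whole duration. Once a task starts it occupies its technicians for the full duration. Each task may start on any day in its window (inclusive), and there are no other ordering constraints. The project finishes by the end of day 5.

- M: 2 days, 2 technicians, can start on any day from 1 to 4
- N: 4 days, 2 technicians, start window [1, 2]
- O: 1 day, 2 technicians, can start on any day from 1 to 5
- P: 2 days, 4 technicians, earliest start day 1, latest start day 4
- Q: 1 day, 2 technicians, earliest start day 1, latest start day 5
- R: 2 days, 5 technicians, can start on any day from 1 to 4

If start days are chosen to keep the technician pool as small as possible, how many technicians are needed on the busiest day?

Early-start (M@1, N@1, O@1, P@1, Q@1, R@1) gives peak 17: d1:17  d2:13  d3:2  d4:2  d5:0.
Shift P→2, R→4.
Schedule M@1, N@1, O@1, P@2, Q@1, R@4: d1:8  d2:8  d3:6  d4:7  d5:5 — peak 8.

8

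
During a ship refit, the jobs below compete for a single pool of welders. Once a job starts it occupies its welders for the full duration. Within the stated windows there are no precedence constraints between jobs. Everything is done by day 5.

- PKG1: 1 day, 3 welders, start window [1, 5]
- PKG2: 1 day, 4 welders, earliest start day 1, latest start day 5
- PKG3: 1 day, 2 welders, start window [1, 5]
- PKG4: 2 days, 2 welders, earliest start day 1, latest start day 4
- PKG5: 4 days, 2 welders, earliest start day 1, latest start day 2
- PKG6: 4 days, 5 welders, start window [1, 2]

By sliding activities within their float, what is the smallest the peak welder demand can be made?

Early-start (PKG1@1, PKG2@1, PKG3@1, PKG4@1, PKG5@1, PKG6@1) gives peak 18: d1:18  d2:9  d3:7  d4:7  d5:0.
Shift PKG4→2, PKG5→2, PKG6→2.
Schedule PKG1@1, PKG2@1, PKG3@1, PKG4@2, PKG5@2, PKG6@2: d1:9  d2:9  d3:9  d4:7  d5:7 — peak 9.
Total welder-days = 41 over 5 days ⇒ peak ≥ ⌈41/5⌉ = 9, so 9 is optimal.

9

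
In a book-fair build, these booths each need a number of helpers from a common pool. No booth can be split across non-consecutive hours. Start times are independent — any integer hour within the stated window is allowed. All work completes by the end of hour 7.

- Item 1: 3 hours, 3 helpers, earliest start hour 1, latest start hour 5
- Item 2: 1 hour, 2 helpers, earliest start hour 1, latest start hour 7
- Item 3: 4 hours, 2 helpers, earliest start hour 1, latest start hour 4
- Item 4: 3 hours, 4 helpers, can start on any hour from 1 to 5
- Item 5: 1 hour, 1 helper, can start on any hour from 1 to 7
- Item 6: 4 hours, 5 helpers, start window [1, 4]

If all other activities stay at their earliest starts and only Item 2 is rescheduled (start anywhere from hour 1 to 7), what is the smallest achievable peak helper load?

Item 2@1: h1:17  h2:14  h3:14  h4:7  h5:0  h6:0  h7:0 → peak 17
Item 2@2: h1:15  h2:16  h3:14  h4:7  h5:0  h6:0  h7:0 → peak 16
Item 2@3: h1:15  h2:14  h3:16  h4:7  h5:0  h6:0  h7:0 → peak 16
Item 2@4: h1:15  h2:14  h3:14  h4:9  h5:0  h6:0  h7:0 → peak 15
Item 2@5: h1:15  h2:14  h3:14  h4:7  h5:2  h6:0  h7:0 → peak 15
Item 2@6: h1:15  h2:14  h3:14  h4:7  h5:0  h6:2  h7:0 → peak 15
Item 2@7: h1:15  h2:14  h3:14  h4:7  h5:0  h6:0  h7:2 → peak 15
Best is Item 2@4, peak 15.

15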